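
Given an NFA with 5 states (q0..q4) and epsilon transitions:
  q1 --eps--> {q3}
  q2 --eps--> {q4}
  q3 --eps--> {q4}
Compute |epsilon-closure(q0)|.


Starting from q0
Initialize closure = {q0}
q0 has no outgoing epsilon transitions -> nothing to add
Final closure: {q0}
Size = 1

1


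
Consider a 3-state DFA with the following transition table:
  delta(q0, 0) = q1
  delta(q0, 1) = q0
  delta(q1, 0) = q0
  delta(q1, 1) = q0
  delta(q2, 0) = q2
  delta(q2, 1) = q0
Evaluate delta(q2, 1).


Looking up transition function:
delta(q2, 1) in the table
Row: q2, Column: 1
Result: q0

q0


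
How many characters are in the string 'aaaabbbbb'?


String: 'aaaabbbbb'
Counting characters:
  'a' appears 4 time(s)
  'b' appears 5 time(s)
Total length = 4 + 5 = 9

9


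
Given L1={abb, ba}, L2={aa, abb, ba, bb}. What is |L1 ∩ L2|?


L1 = {abb, ba}
L2 = {aa, abb, ba, bb}
Checking each string in L1 against L2:
  'abb': in L2? Yes
  'ba': in L2? Yes
Intersection = {abb, ba}
|L1 ∩ L2| = 2

2


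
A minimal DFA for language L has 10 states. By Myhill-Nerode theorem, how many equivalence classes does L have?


Myhill-Nerode theorem:
Number of equivalence classes = number of states in minimal DFA
Minimal DFA states = 10
Therefore equivalence classes = 10

10


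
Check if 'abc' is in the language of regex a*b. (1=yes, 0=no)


Pattern: a*b
String: 'abc'
Pattern requires: zero or more 'a's followed by exactly one 'b'
Found 1 leading 'a's
Remaining: 'bc'
Remaining is not 'b' -> no match
Result: 0

0


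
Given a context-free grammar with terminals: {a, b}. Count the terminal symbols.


Terminal symbols: a, b
Counting each: a (#1), b (#2)
Total = 2

2


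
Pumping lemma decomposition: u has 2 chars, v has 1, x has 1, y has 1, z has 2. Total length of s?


|s| = |u| + |v| + |x| + |y| + |z|
= 2 + 1 + 1 + 1 + 2
= 3 + 1 + 3
= 4 + 3
= 7

7


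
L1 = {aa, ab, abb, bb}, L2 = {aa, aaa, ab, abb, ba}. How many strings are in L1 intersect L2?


L1 = {aa, ab, abb, bb}
L2 = {aa, aaa, ab, abb, ba}
Checking each string in L1 against L2:
  'aa': in L2? Yes
  'ab': in L2? Yes
  'abb': in L2? Yes
  'bb': in L2? No
Intersection = {aa, ab, abb}
|L1 ∩ L2| = 3

3


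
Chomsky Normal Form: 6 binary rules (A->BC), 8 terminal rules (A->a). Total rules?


CNF allows two rule forms:
  A -> BC (binary): 6 rules
  A -> a (terminal): 8 rules
Total = 6 + 8 = 14

14


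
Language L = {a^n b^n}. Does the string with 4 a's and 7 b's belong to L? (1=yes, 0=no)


Language requires equal numbers of a's and b's
PDA pushes for each 'a', pops for each 'b'
Number of a's = 4
Number of b's = 7
4 != 7 -> Reject

0


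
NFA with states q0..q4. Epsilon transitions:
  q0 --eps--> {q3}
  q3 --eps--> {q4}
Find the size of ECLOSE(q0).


Starting from q0
Initialize closure = {q0}
Follow epsilon from q0 -> add q3
Follow epsilon from q3 -> add q4
Final closure: {q0, q3, q4}
Size = 3

3


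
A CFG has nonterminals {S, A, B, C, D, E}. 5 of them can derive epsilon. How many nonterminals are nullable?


Nonterminals: {S, A, B, C, D, E}
A nonterminal is nullable if it can derive epsilon
Counting nullable nonterminals: 5
Total nullable = 5

5


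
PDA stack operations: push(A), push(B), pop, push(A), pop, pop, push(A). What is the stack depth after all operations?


Tracing stack operations:
  push(A) -> stack = [A], depth=1
  push(B) -> stack = [A,B], depth=2
  pop -> removed B, stack = [A], depth=1
  push(A) -> stack = [A,A], depth=2
  pop -> removed A, stack = [A], depth=1
  pop -> removed A, stack = [], depth=0
  push(A) -> stack = [A], depth=1
Final depth = 1

1


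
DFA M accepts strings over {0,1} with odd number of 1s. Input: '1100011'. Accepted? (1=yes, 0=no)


DFA has 2 states: q_even (start, accept=no) and q_odd
Processing string '1100011' character by character:
  Position 0: read '1', 1-count=1 -> q_odd
  Position 1: read '1', 1-count=2 -> q_even
  Position 2: read '0', 1-count=2 -> q_even (no change)
  Position 3: read '0', 1-count=2 -> q_even (no change)
  Position 4: read '0', 1-count=2 -> q_even (no change)
  Position 5: read '1', 1-count=3 -> q_odd
  Position 6: read '1', 1-count=4 -> q_even
Final state: q_even, total 1s = 4 (even); the DFA requires an odd count -> reject

0


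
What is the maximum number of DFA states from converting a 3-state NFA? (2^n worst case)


NFA has 3 states
Subset construction: each DFA state = subset of NFA states
Maximum subsets = 2^3
2^3 = 8

8


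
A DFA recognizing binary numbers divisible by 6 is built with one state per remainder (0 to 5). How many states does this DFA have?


Divisibility by 6 is tracked via the remainder mod 6: 0, 1, ..., 5
The construction assigns one state to each remainder
Number of remainders = 6

6


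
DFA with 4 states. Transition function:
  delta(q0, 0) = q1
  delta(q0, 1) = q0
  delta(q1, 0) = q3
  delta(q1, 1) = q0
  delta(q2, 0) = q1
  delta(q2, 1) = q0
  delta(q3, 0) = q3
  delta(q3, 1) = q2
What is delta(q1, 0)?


Looking up transition function:
delta(q1, 0) in the table
Row: q1, Column: 0
Result: q3

q3


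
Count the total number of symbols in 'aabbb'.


String: 'aabbb'
Counting characters:
  'a' appears 2 time(s)
  'b' appears 3 time(s)
Total length = 2 + 3 = 5

5


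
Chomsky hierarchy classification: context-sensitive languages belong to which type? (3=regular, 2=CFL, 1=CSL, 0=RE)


Chomsky hierarchy levels:
  Type 3: Regular (DFA/NFA/regex)
  Type 2: Context-free (PDA)
  Type 1: Context-sensitive
  Type 0: Recursively enumerable (TM)
'context-sensitive' corresponds to Type 1

1


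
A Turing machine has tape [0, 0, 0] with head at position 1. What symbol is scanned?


Tape: [0, 0, 0]
Positions: 0 1 2
Values:    0 0 0
Head at position 1
tape[1] = 0

0


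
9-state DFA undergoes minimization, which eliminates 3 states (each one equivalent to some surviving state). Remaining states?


Original DFA: 9 states
Redundant states removed: 3
Minimized states = original - removed
= 9 - 3
= 6

6


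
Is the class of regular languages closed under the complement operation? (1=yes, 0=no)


Regular languages are closed under:
- Union (DFA product construction)
- Intersection (DFA product construction)
- Complement (swap accept/reject states)
- Concatenation (NFA construction)
- Kleene star (NFA construction)
complement is in this list
Therefore: closed

1


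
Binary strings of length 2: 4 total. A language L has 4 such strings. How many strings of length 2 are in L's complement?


Alphabet: {0,1}
String length: 2
Total strings of length 2 = 2^2 = 4
Strings in L = 4
Complement = total - |L|
= 4 - 4
= 0

0


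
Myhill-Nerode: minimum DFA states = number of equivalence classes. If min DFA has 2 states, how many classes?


Myhill-Nerode theorem:
Number of equivalence classes = number of states in minimal DFA
Minimal DFA states = 2
Therefore equivalence classes = 2

2


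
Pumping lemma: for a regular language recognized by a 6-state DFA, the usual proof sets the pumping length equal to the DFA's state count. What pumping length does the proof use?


Pumping lemma for regular languages (standard proof):
Take p = |Q|, the number of DFA states.
Any string of length >= |Q| passes through |Q|+1 states while reading its first |Q| symbols,
so by pigeonhole some state repeats, giving the loop that can be pumped.
Here |Q| = 6
Therefore the proof uses p = 6

6


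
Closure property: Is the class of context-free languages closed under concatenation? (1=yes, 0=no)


CFL closure properties:
  Closed under: union, concatenation, Kleene star
  NOT closed under: intersection, complement
Operation 'concatenation' is in closed list -> Yes (closed)

1


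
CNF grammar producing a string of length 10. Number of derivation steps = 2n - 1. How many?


Chomsky Normal Form derivation:
String length n = 10
Each step either:
  - Splits a nonterminal into two (n-1 such steps)
  - Converts a nonterminal to terminal (n such steps)
Total = (n-1) + n = 2n - 1
= 2(10) - 1
= 20 - 1
= 19

19


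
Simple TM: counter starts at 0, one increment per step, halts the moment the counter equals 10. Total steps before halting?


Counter starts at 0. Counting sequence:
  Step 1: counter = 1
  Step 2: counter = 2
  Step 3: counter = 3
  Step 4: counter = 4
  Step 5: counter = 5
  Step 6: counter = 6
  ...
  Step 10: counter = 10
Counter reached 10 -> halt
Total steps = 10

10


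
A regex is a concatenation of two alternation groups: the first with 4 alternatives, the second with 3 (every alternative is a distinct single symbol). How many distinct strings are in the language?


First group: 4 alternatives
Second group: 3 alternatives
Concatenation: each choice from group 1 pairs with each from group 2
Total = 4 x 3 = 12

12


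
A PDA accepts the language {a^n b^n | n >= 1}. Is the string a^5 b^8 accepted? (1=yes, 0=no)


Language requires equal numbers of a's and b's
PDA pushes for each 'a', pops for each 'b'
Number of a's = 5
Number of b's = 8
5 != 8 -> Reject

0


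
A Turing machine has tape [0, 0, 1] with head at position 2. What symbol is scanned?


Tape: [0, 0, 1]
Positions: 0 1 2
Values:    0 0 1
Head at position 2
tape[2] = 1

1


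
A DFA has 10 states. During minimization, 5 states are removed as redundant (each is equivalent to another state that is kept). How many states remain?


Original DFA: 10 states
Redundant states removed: 5
Minimized states = original - removed
= 10 - 5
= 5

5


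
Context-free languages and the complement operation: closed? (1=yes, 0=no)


CFL closure properties:
  Closed under: union, concatenation, Kleene star
  NOT closed under: intersection, complement
Operation 'complement' is in not-closed list -> No (not closed)

0


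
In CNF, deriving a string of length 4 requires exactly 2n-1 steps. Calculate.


Chomsky Normal Form derivation:
String length n = 4
Each step either:
  - Splits a nonterminal into two (n-1 such steps)
  - Converts a nonterminal to terminal (n such steps)
Total = (n-1) + n = 2n - 1
= 2(4) - 1
= 8 - 1
= 7

7


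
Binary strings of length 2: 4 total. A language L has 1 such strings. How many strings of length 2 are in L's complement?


Alphabet: {0,1}
String length: 2
Total strings of length 2 = 2^2 = 4
Strings in L = 1
Complement = total - |L|
= 4 - 1
= 3

3


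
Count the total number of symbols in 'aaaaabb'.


String: 'aaaaabb'
Counting characters:
  'a' appears 5 time(s)
  'b' appears 2 time(s)
Total length = 5 + 2 = 7

7


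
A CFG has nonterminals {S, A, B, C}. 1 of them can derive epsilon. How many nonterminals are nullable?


Nonterminals: {S, A, B, C}
A nonterminal is nullable if it can derive epsilon
Counting nullable nonterminals: 1
Total nullable = 1

1


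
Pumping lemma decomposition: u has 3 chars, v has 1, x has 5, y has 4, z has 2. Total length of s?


|s| = |u| + |v| + |x| + |y| + |z|
= 3 + 1 + 5 + 4 + 2
= 4 + 5 + 6
= 9 + 6
= 15

15


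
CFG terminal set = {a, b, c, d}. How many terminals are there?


Terminal symbols: a, b, c, d
Counting each: a (#1), b (#2), c (#3), d (#4)
Total = 4

4


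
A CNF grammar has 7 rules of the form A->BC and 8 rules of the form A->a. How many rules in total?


CNF allows two rule forms:
  A -> BC (binary): 7 rules
  A -> a (terminal): 8 rules
Total = 7 + 8 = 15

15


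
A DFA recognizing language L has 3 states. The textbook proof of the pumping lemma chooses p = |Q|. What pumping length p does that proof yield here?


Pumping lemma for regular languages (standard proof):
Take p = |Q|, the number of DFA states.
Any string of length >= |Q| passes through |Q|+1 states while reading its first |Q| symbols,
so by pigeonhole some state repeats, giving the loop that can be pumped.
Here |Q| = 3
Therefore the proof uses p = 3

3


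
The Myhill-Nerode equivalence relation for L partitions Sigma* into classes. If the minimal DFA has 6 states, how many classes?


Myhill-Nerode theorem:
Number of equivalence classes = number of states in minimal DFA
Minimal DFA states = 6
Therefore equivalence classes = 6

6


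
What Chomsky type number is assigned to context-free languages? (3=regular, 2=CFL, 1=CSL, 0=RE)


Chomsky hierarchy levels:
  Type 3: Regular (DFA/NFA/regex)
  Type 2: Context-free (PDA)
  Type 1: Context-sensitive
  Type 0: Recursively enumerable (TM)
'context-free' corresponds to Type 2

2


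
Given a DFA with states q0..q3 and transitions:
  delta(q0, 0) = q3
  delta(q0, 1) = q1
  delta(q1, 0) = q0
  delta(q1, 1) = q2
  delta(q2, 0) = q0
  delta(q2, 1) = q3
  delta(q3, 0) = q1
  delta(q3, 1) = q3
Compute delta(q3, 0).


Looking up transition function:
delta(q3, 0) in the table
Row: q3, Column: 0
Result: q1

q1


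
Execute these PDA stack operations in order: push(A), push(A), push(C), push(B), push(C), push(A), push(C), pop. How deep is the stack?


Tracing stack operations:
  push(A) -> stack = [A], depth=1
  push(A) -> stack = [A,A], depth=2
  push(C) -> stack = [A,A,C], depth=3
  push(B) -> stack = [A,A,C,B], depth=4
  push(C) -> stack = [A,A,C,B,C], depth=5
  push(A) -> stack = [A,A,C,B,C,A], depth=6
  push(C) -> stack = [A,A,C,B,C,A,C], depth=7
  pop -> removed C, stack = [A,A,C,B,C,A], depth=6
Final depth = 6

6


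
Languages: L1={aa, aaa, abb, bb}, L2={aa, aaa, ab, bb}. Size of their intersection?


L1 = {aa, aaa, abb, bb}
L2 = {aa, aaa, ab, bb}
Checking each string in L1 against L2:
  'aa': in L2? Yes
  'aaa': in L2? Yes
  'abb': in L2? No
  'bb': in L2? Yes
Intersection = {aa, aaa, bb}
|L1 ∩ L2| = 3

3


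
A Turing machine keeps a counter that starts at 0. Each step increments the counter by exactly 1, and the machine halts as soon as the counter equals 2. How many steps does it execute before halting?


Counter starts at 0. Counting sequence:
  Step 1: counter = 1
  Step 2: counter = 2
Counter reached 2 -> halt
Total steps = 2

2


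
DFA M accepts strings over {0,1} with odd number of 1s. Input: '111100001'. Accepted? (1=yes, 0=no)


DFA has 2 states: q_even (start, accept=no) and q_odd
Processing string '111100001' character by character:
  Position 0: read '1', 1-count=1 -> q_odd
  Position 1: read '1', 1-count=2 -> q_even
  Position 2: read '1', 1-count=3 -> q_odd
  Position 3: read '1', 1-count=4 -> q_even
  Position 4: read '0', 1-count=4 -> q_even (no change)
  Position 5: read '0', 1-count=4 -> q_even (no change)
  Position 6: read '0', 1-count=4 -> q_even (no change)
  Position 7: read '0', 1-count=4 -> q_even (no change)
  Position 8: read '1', 1-count=5 -> q_odd
Final state: q_odd, total 1s = 5 (odd); the DFA requires an odd count -> accept

1


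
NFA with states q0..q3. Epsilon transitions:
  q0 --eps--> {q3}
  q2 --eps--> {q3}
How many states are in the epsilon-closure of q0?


Starting from q0
Initialize closure = {q0}
Follow epsilon from q0 -> add q3
Final closure: {q0, q3}
Size = 2

2


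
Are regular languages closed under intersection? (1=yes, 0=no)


Regular languages are closed under:
- Union (DFA product construction)
- Intersection (DFA product construction)
- Complement (swap accept/reject states)
- Concatenation (NFA construction)
- Kleene star (NFA construction)
intersection is in this list
Therefore: closed

1


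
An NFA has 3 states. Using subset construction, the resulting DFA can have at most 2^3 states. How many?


NFA has 3 states
Subset construction: each DFA state = subset of NFA states
Maximum subsets = 2^3
2^3 = 8

8


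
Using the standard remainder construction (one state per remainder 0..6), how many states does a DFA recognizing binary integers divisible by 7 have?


Divisibility by 7 is tracked via the remainder mod 7: 0, 1, ..., 6
The construction assigns one state to each remainder
Number of remainders = 7

7


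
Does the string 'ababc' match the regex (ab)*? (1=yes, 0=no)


Pattern: (ab)*
String: 'ababc'
Pattern requires: zero or more repetitions of 'ab'
Length 5 is odd -> cannot be (ab)* -> no match
Result: 0

0


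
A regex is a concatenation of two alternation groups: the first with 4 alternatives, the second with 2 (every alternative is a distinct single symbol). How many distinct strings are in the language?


First group: 4 alternatives
Second group: 2 alternatives
Concatenation: each choice from group 1 pairs with each from group 2
Total = 4 x 2 = 8

8


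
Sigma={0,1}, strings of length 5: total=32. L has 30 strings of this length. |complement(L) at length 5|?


Alphabet: {0,1}
String length: 5
Total strings of length 5 = 2^5 = 32
Strings in L = 30
Complement = total - |L|
= 32 - 30
= 2

2


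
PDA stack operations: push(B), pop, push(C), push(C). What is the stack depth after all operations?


Tracing stack operations:
  push(B) -> stack = [B], depth=1
  pop -> removed B, stack = [], depth=0
  push(C) -> stack = [C], depth=1
  push(C) -> stack = [C,C], depth=2
Final depth = 2

2


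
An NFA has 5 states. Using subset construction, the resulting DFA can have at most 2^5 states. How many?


NFA has 5 states
Subset construction: each DFA state = subset of NFA states
Maximum subsets = 2^5
2^5 = 32

32


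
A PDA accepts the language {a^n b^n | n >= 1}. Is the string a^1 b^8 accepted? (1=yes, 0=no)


Language requires equal numbers of a's and b's
PDA pushes for each 'a', pops for each 'b'
Number of a's = 1
Number of b's = 8
1 != 8 -> Reject

0


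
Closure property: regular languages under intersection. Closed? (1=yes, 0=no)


Regular languages are closed under:
- Union (DFA product construction)
- Intersection (DFA product construction)
- Complement (swap accept/reject states)
- Concatenation (NFA construction)
- Kleene star (NFA construction)
intersection is in this list
Therefore: closed

1


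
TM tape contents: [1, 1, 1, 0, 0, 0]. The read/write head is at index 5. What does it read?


Tape: [1, 1, 1, 0, 0, 0]
Positions: 0 1 2 3 4 5
Values:    1 1 1 0 0 0
Head at position 5
tape[5] = 0

0


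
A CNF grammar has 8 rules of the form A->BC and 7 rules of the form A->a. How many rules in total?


CNF allows two rule forms:
  A -> BC (binary): 8 rules
  A -> a (terminal): 7 rules
Total = 8 + 7 = 15

15


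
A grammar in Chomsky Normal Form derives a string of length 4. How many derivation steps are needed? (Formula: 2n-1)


Chomsky Normal Form derivation:
String length n = 4
Each step either:
  - Splits a nonterminal into two (n-1 such steps)
  - Converts a nonterminal to terminal (n such steps)
Total = (n-1) + n = 2n - 1
= 2(4) - 1
= 8 - 1
= 7

7


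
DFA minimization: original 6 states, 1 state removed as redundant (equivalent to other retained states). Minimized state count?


Original DFA: 6 states
Redundant states removed: 1
Minimized states = original - removed
= 6 - 1
= 5

5


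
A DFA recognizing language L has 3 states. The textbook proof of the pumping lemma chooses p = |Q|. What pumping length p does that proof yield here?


Pumping lemma for regular languages (standard proof):
Take p = |Q|, the number of DFA states.
Any string of length >= |Q| passes through |Q|+1 states while reading its first |Q| symbols,
so by pigeonhole some state repeats, giving the loop that can be pumped.
Here |Q| = 3
Therefore the proof uses p = 3

3


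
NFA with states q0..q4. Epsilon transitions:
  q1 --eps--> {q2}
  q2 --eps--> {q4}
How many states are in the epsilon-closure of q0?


Starting from q0
Initialize closure = {q0}
q0 has no outgoing epsilon transitions -> nothing to add
Final closure: {q0}
Size = 1

1


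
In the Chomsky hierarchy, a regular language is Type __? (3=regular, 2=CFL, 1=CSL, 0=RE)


Chomsky hierarchy levels:
  Type 3: Regular (DFA/NFA/regex)
  Type 2: Context-free (PDA)
  Type 1: Context-sensitive
  Type 0: Recursively enumerable (TM)
'regular' corresponds to Type 3

3


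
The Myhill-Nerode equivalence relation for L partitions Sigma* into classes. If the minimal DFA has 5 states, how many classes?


Myhill-Nerode theorem:
Number of equivalence classes = number of states in minimal DFA
Minimal DFA states = 5
Therefore equivalence classes = 5

5


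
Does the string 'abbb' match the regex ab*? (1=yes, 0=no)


Pattern: ab*
String: 'abbb'
Pattern requires: exactly one 'a' followed by zero or more 'b's
First char is 'a' -> OK
Rest 'bbb': all b's? Yes
Result: 1

1


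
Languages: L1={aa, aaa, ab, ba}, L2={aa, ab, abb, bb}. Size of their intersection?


L1 = {aa, aaa, ab, ba}
L2 = {aa, ab, abb, bb}
Checking each string in L1 against L2:
  'aa': in L2? Yes
  'aaa': in L2? No
  'ab': in L2? Yes
  'ba': in L2? No
Intersection = {aa, ab}
|L1 ∩ L2| = 2

2


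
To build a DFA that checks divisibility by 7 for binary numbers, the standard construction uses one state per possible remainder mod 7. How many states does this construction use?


Divisibility by 7 is tracked via the remainder mod 7: 0, 1, ..., 6
The construction assigns one state to each remainder
Number of remainders = 7

7


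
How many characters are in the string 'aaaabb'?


String: 'aaaabb'
Counting characters:
  'a' appears 4 time(s)
  'b' appears 2 time(s)
Total length = 4 + 2 = 6

6


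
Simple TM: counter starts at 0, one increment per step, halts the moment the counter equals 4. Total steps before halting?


Counter starts at 0. Counting sequence:
  Step 1: counter = 1
  Step 2: counter = 2
  Step 3: counter = 3
  Step 4: counter = 4
Counter reached 4 -> halt
Total steps = 4

4


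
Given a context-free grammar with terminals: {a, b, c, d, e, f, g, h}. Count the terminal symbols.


Terminal symbols: a, b, c, d, e, f, g, h
Counting each: a (#1), b (#2), c (#3), d (#4), e (#5), f (#6), g (#7), h (#8)
Total = 8

8


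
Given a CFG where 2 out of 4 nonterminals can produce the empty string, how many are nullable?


Nonterminals: {S, A, B, C}
A nonterminal is nullable if it can derive epsilon
Counting nullable nonterminals: 2
Total nullable = 2

2


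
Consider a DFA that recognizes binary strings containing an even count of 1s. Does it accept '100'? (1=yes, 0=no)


DFA has 2 states: q_even (start, accept=yes) and q_odd
Processing string '100' character by character:
  Position 0: read '1', 1-count=1 -> q_odd
  Position 1: read '0', 1-count=1 -> q_odd (no change)
  Position 2: read '0', 1-count=1 -> q_odd (no change)
Final state: q_odd, total 1s = 1 (odd); the DFA requires an even count -> reject

0


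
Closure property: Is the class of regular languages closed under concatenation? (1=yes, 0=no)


Regular languages are closed under all standard operations:
- Union: Yes (product construction)
- Intersection: Yes (product construction)
- Complement: Yes (swap accept/reject)
- Concatenation: Yes (NFA construction)
Operation: concatenation -> Closed

1


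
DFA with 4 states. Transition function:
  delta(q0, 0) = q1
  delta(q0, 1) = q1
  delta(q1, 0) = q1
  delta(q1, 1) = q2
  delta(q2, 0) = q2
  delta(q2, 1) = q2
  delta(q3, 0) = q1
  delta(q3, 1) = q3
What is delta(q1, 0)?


Looking up transition function:
delta(q1, 0) in the table
Row: q1, Column: 0
Result: q1

q1


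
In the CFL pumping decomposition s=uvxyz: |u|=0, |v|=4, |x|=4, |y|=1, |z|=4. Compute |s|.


|s| = |u| + |v| + |x| + |y| + |z|
= 0 + 4 + 4 + 1 + 4
= 4 + 4 + 5
= 8 + 5
= 13

13


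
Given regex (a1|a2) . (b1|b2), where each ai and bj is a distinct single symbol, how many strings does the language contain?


First group: 2 alternatives
Second group: 2 alternatives
Concatenation: each choice from group 1 pairs with each from group 2
Total = 2 x 2 = 4

4


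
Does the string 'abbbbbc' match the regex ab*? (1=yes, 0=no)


Pattern: ab*
String: 'abbbbbc'
Pattern requires: exactly one 'a' followed by zero or more 'b's
First char is 'a' -> OK
Rest 'bbbbbc': all b's? No
Result: 0

0


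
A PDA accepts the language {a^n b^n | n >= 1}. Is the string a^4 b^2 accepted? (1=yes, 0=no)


Language requires equal numbers of a's and b's
PDA pushes for each 'a', pops for each 'b'
Number of a's = 4
Number of b's = 2
4 != 2 -> Reject

0


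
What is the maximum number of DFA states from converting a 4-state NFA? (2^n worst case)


NFA has 4 states
Subset construction: each DFA state = subset of NFA states
Maximum subsets = 2^4
2^4 = 16

16


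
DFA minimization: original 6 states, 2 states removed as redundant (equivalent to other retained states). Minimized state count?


Original DFA: 6 states
Redundant states removed: 2
Minimized states = original - removed
= 6 - 2
= 4

4


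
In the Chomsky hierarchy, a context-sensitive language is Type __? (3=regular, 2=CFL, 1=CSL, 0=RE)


Chomsky hierarchy levels:
  Type 3: Regular (DFA/NFA/regex)
  Type 2: Context-free (PDA)
  Type 1: Context-sensitive
  Type 0: Recursively enumerable (TM)
'context-sensitive' corresponds to Type 1

1


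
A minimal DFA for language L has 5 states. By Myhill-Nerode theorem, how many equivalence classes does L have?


Myhill-Nerode theorem:
Number of equivalence classes = number of states in minimal DFA
Minimal DFA states = 5
Therefore equivalence classes = 5

5


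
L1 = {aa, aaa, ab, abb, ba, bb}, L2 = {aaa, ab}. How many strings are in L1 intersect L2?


L1 = {aa, aaa, ab, abb, ba, bb}
L2 = {aaa, ab}
Checking each string in L1 against L2:
  'aa': in L2? No
  'aaa': in L2? Yes
  'ab': in L2? Yes
  'abb': in L2? No
  'ba': in L2? No
  'bb': in L2? No
Intersection = {aaa, ab}
|L1 ∩ L2| = 2

2


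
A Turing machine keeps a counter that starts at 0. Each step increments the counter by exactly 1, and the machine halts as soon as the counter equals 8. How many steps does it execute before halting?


Counter starts at 0. Counting sequence:
  Step 1: counter = 1
  Step 2: counter = 2
  Step 3: counter = 3
  Step 4: counter = 4
  Step 5: counter = 5
  Step 6: counter = 6
  Step 7: counter = 7
  Step 8: counter = 8
Counter reached 8 -> halt
Total steps = 8

8


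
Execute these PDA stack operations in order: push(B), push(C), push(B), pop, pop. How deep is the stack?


Tracing stack operations:
  push(B) -> stack = [B], depth=1
  push(C) -> stack = [B,C], depth=2
  push(B) -> stack = [B,C,B], depth=3
  pop -> removed B, stack = [B,C], depth=2
  pop -> removed C, stack = [B], depth=1
Final depth = 1

1


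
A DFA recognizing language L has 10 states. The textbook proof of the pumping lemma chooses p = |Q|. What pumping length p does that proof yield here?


Pumping lemma for regular languages (standard proof):
Take p = |Q|, the number of DFA states.
Any string of length >= |Q| passes through |Q|+1 states while reading its first |Q| symbols,
so by pigeonhole some state repeats, giving the loop that can be pumped.
Here |Q| = 10
Therefore the proof uses p = 10

10


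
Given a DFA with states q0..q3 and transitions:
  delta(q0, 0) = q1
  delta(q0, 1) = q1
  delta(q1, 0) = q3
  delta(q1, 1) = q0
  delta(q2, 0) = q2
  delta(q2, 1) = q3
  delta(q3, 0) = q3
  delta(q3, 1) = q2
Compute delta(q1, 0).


Looking up transition function:
delta(q1, 0) in the table
Row: q1, Column: 0
Result: q3

q3


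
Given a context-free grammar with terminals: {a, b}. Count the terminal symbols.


Terminal symbols: a, b
Counting each: a (#1), b (#2)
Total = 2

2


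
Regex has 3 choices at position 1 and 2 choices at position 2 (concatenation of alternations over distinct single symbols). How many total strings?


First group: 3 alternatives
Second group: 2 alternatives
Concatenation: each choice from group 1 pairs with each from group 2
Total = 3 x 2 = 6

6


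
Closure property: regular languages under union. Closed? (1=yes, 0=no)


Regular languages are closed under:
- Union (DFA product construction)
- Intersection (DFA product construction)
- Complement (swap accept/reject states)
- Concatenation (NFA construction)
- Kleene star (NFA construction)
union is in this list
Therefore: closed

1


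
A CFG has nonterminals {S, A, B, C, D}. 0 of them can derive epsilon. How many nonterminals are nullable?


Nonterminals: {S, A, B, C, D}
A nonterminal is nullable if it can derive epsilon
Counting nullable nonterminals: 0
Total nullable = 0

0


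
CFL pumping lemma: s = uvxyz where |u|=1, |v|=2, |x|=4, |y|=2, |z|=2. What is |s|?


|s| = |u| + |v| + |x| + |y| + |z|
= 1 + 2 + 4 + 2 + 2
= 3 + 4 + 4
= 7 + 4
= 11

11


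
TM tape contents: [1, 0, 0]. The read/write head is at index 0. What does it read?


Tape: [1, 0, 0]
Positions: 0 1 2
Values:    1 0 0
Head at position 0
tape[0] = 1

1


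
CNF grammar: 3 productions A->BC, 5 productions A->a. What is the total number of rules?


CNF allows two rule forms:
  A -> BC (binary): 3 rules
  A -> a (terminal): 5 rules
Total = 3 + 5 = 8

8


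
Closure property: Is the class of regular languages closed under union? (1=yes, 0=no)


Regular languages are closed under all standard operations:
- Union: Yes (product construction)
- Intersection: Yes (product construction)
- Complement: Yes (swap accept/reject)
- Concatenation: Yes (NFA construction)
Operation: union -> Closed

1


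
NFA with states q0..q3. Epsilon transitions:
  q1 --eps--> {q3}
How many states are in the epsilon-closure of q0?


Starting from q0
Initialize closure = {q0}
q0 has no outgoing epsilon transitions -> nothing to add
Final closure: {q0}
Size = 1

1


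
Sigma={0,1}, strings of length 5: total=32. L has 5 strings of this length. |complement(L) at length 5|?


Alphabet: {0,1}
String length: 5
Total strings of length 5 = 2^5 = 32
Strings in L = 5
Complement = total - |L|
= 32 - 5
= 27

27


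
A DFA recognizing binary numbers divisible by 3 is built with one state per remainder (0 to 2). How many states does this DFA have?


Divisibility by 3 is tracked via the remainder mod 3: 0, 1, ..., 2
The construction assigns one state to each remainder
Number of remainders = 3

3


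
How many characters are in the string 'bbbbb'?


String: 'bbbbb'
Counting characters:
  'b' appears 5 time(s)
Total length = 0 + 5 = 5

5


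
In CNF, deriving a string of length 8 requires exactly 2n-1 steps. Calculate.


Chomsky Normal Form derivation:
String length n = 8
Each step either:
  - Splits a nonterminal into two (n-1 such steps)
  - Converts a nonterminal to terminal (n such steps)
Total = (n-1) + n = 2n - 1
= 2(8) - 1
= 16 - 1
= 15

15


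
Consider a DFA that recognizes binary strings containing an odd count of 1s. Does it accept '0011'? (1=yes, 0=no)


DFA has 2 states: q_even (start, accept=no) and q_odd
Processing string '0011' character by character:
  Position 0: read '0', 1-count=0 -> q_even (no change)
  Position 1: read '0', 1-count=0 -> q_even (no change)
  Position 2: read '1', 1-count=1 -> q_odd
  Position 3: read '1', 1-count=2 -> q_even
Final state: q_even, total 1s = 2 (even); the DFA requires an odd count -> reject

0


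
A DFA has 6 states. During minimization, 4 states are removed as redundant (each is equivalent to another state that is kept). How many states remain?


Original DFA: 6 states
Redundant states removed: 4
Minimized states = original - removed
= 6 - 4
= 2

2


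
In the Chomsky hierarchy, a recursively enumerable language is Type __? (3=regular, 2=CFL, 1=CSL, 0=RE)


Chomsky hierarchy levels:
  Type 3: Regular (DFA/NFA/regex)
  Type 2: Context-free (PDA)
  Type 1: Context-sensitive
  Type 0: Recursively enumerable (TM)
'recursively enumerable' corresponds to Type 0

0


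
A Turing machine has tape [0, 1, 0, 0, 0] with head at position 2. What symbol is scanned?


Tape: [0, 1, 0, 0, 0]
Positions: 0 1 2 3 4
Values:    0 1 0 0 0
Head at position 2
tape[2] = 0

0


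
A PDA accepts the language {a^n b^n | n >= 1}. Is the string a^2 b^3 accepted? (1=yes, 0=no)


Language requires equal numbers of a's and b's
PDA pushes for each 'a', pops for each 'b'
Number of a's = 2
Number of b's = 3
2 != 3 -> Reject

0


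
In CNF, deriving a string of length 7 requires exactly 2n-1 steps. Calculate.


Chomsky Normal Form derivation:
String length n = 7
Each step either:
  - Splits a nonterminal into two (n-1 such steps)
  - Converts a nonterminal to terminal (n such steps)
Total = (n-1) + n = 2n - 1
= 2(7) - 1
= 14 - 1
= 13

13


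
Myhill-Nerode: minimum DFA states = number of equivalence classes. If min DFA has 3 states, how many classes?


Myhill-Nerode theorem:
Number of equivalence classes = number of states in minimal DFA
Minimal DFA states = 3
Therefore equivalence classes = 3

3


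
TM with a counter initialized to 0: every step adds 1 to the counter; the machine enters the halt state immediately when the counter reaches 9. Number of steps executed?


Counter starts at 0. Counting sequence:
  Step 1: counter = 1
  Step 2: counter = 2
  Step 3: counter = 3
  Step 4: counter = 4
  Step 5: counter = 5
  Step 6: counter = 6
  ...
  Step 9: counter = 9
Counter reached 9 -> halt
Total steps = 9

9


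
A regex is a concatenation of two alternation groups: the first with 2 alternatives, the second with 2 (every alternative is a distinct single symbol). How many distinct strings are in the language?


First group: 2 alternatives
Second group: 2 alternatives
Concatenation: each choice from group 1 pairs with each from group 2
Total = 2 x 2 = 4

4


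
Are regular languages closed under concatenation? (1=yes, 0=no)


Regular languages are closed under:
- Union (DFA product construction)
- Intersection (DFA product construction)
- Complement (swap accept/reject states)
- Concatenation (NFA construction)
- Kleene star (NFA construction)
concatenation is in this list
Therefore: closed

1


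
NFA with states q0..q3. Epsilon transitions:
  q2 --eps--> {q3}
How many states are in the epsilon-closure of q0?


Starting from q0
Initialize closure = {q0}
q0 has no outgoing epsilon transitions -> nothing to add
Final closure: {q0}
Size = 1

1


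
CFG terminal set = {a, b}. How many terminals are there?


Terminal symbols: a, b
Counting each: a (#1), b (#2)
Total = 2

2


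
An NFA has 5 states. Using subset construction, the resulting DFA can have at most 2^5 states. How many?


NFA has 5 states
Subset construction: each DFA state = subset of NFA states
Maximum subsets = 2^5
2^5 = 32

32


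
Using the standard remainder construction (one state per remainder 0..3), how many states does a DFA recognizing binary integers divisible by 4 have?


Divisibility by 4 is tracked via the remainder mod 4: 0, 1, ..., 3
The construction assigns one state to each remainder
Number of remainders = 4

4


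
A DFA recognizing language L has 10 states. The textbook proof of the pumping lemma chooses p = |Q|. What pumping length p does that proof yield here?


Pumping lemma for regular languages (standard proof):
Take p = |Q|, the number of DFA states.
Any string of length >= |Q| passes through |Q|+1 states while reading its first |Q| symbols,
so by pigeonhole some state repeats, giving the loop that can be pumped.
Here |Q| = 10
Therefore the proof uses p = 10

10


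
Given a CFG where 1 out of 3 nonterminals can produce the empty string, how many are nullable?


Nonterminals: {S, A, B}
A nonterminal is nullable if it can derive epsilon
Counting nullable nonterminals: 1
Total nullable = 1

1


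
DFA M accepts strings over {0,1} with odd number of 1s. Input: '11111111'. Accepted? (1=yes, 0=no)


DFA has 2 states: q_even (start, accept=no) and q_odd
Processing string '11111111' character by character:
  Position 0: read '1', 1-count=1 -> q_odd
  Position 1: read '1', 1-count=2 -> q_even
  Position 2: read '1', 1-count=3 -> q_odd
  Position 3: read '1', 1-count=4 -> q_even
  Position 4: read '1', 1-count=5 -> q_odd
  Position 5: read '1', 1-count=6 -> q_even
  Position 6: read '1', 1-count=7 -> q_odd
  Position 7: read '1', 1-count=8 -> q_even
Final state: q_even, total 1s = 8 (even); the DFA requires an odd count -> reject

0


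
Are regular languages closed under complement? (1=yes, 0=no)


Regular languages are closed under all standard operations:
- Union: Yes (product construction)
- Intersection: Yes (product construction)
- Complement: Yes (swap accept/reject)
- Concatenation: Yes (NFA construction)
Operation: complement -> Closed

1


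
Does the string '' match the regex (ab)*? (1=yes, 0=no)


Pattern: (ab)*
String: ''
Pattern requires: zero or more repetitions of 'ab'
Pairs: []
All pairs are 'ab'? Yes
Result: 1

1


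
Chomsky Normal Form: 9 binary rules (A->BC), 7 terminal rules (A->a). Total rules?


CNF allows two rule forms:
  A -> BC (binary): 9 rules
  A -> a (terminal): 7 rules
Total = 9 + 7 = 16

16


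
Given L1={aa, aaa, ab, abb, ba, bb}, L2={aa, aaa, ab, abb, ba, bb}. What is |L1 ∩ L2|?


L1 = {aa, aaa, ab, abb, ba, bb}
L2 = {aa, aaa, ab, abb, ba, bb}
Checking each string in L1 against L2:
  'aa': in L2? Yes
  'aaa': in L2? Yes
  'ab': in L2? Yes
  'abb': in L2? Yes
  'ba': in L2? Yes
  'bb': in L2? Yes
Intersection = {aa, aaa, ab, abb, ba, bb}
|L1 ∩ L2| = 6

6


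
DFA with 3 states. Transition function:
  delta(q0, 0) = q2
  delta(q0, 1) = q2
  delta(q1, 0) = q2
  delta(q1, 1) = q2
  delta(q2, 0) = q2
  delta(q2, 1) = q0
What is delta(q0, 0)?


Looking up transition function:
delta(q0, 0) in the table
Row: q0, Column: 0
Result: q2

q2


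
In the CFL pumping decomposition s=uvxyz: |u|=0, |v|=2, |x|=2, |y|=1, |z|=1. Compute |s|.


|s| = |u| + |v| + |x| + |y| + |z|
= 0 + 2 + 2 + 1 + 1
= 2 + 2 + 2
= 4 + 2
= 6

6


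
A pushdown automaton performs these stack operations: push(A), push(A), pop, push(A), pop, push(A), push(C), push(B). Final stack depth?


Tracing stack operations:
  push(A) -> stack = [A], depth=1
  push(A) -> stack = [A,A], depth=2
  pop -> removed A, stack = [A], depth=1
  push(A) -> stack = [A,A], depth=2
  pop -> removed A, stack = [A], depth=1
  push(A) -> stack = [A,A], depth=2
  push(C) -> stack = [A,A,C], depth=3
  push(B) -> stack = [A,A,C,B], depth=4
Final depth = 4

4


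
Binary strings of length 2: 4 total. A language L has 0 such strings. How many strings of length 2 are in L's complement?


Alphabet: {0,1}
String length: 2
Total strings of length 2 = 2^2 = 4
Strings in L = 0
Complement = total - |L|
= 4 - 0
= 4

4


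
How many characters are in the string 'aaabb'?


String: 'aaabb'
Counting characters:
  'a' appears 3 time(s)
  'b' appears 2 time(s)
Total length = 3 + 2 = 5

5


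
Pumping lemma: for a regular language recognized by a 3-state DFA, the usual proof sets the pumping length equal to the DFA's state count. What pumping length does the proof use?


Pumping lemma for regular languages (standard proof):
Take p = |Q|, the number of DFA states.
Any string of length >= |Q| passes through |Q|+1 states while reading its first |Q| symbols,
so by pigeonhole some state repeats, giving the loop that can be pumped.
Here |Q| = 3
Therefore the proof uses p = 3

3


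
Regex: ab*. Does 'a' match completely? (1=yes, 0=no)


Pattern: ab*
String: 'a'
Pattern requires: exactly one 'a' followed by zero or more 'b's
First char is 'a' -> OK
Rest '': all b's? Yes
Result: 1

1


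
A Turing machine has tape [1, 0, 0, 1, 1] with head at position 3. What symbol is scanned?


Tape: [1, 0, 0, 1, 1]
Positions: 0 1 2 3 4
Values:    1 0 0 1 1
Head at position 3
tape[3] = 1

1


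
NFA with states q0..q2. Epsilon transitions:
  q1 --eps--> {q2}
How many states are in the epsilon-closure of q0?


Starting from q0
Initialize closure = {q0}
q0 has no outgoing epsilon transitions -> nothing to add
Final closure: {q0}
Size = 1

1


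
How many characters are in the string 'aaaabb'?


String: 'aaaabb'
Counting characters:
  'a' appears 4 time(s)
  'b' appears 2 time(s)
Total length = 4 + 2 = 6

6


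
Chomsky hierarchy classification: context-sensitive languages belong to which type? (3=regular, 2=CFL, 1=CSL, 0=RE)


Chomsky hierarchy levels:
  Type 3: Regular (DFA/NFA/regex)
  Type 2: Context-free (PDA)
  Type 1: Context-sensitive
  Type 0: Recursively enumerable (TM)
'context-sensitive' corresponds to Type 1

1
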